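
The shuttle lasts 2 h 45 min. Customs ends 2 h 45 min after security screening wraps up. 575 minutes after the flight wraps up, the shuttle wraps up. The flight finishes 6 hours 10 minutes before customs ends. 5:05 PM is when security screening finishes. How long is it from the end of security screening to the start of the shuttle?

Customs ends at 5:05 PM + 165 min = 7:50 PM.
The flight ends at 7:50 PM − 370 min = 1:40 PM.
The shuttle ends at 1:40 PM + 575 min = 11:15 PM.
The shuttle starts at 11:15 PM − 165 min = 8:30 PM.
From 5:05 PM to 8:30 PM is 205 minutes.

205 minutes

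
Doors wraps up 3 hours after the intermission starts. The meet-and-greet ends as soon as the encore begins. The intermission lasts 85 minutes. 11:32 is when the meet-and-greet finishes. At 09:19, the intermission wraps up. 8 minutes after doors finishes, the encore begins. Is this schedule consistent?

No

The intermission starts at 09:19 − 85 min = 07:54.
Doors ends at 07:54 + 180 min = 10:54.
The encore starts at 10:54 + 8 min = 11:02.
So the meet-and-greet ends at 11:02.
But the meet-and-greet is also said to end at 11:32 — a 30-minute conflict.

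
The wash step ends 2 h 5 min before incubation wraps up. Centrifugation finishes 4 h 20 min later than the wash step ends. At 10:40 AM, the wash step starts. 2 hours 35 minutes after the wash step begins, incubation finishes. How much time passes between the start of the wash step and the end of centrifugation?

Incubation ends at 10:40 AM + 155 min = 1:15 PM.
The wash step ends at 1:15 PM − 125 min = 11:10 AM.
Centrifugation ends at 11:10 AM + 260 min = 3:30 PM.
From 10:40 AM to 3:30 PM is 4 h 50 min.

4 h 50 min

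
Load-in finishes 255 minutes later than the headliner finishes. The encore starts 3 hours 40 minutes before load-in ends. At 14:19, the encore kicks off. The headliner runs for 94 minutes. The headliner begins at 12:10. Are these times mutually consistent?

The headliner ends at 12:10 + 94 min = 13:44.
Load-in ends at 13:44 + 255 min = 17:59.
The encore starts at 17:59 − 220 min = 14:19.
That matches the stated 14:19, so the schedule is consistent.

Yes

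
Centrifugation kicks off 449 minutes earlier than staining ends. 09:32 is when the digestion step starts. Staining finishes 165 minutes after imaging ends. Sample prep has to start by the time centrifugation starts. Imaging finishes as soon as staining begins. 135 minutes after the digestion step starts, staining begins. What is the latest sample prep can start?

Staining starts at 09:32 + 135 min = 11:47.
So imaging ends at 11:47.
Staining ends at 11:47 + 165 min = 14:32.
Centrifugation starts at 14:32 − 449 min = 07:03.
Sample prep is bounded by centrifugation, so the latest it can start is 07:03.

07:03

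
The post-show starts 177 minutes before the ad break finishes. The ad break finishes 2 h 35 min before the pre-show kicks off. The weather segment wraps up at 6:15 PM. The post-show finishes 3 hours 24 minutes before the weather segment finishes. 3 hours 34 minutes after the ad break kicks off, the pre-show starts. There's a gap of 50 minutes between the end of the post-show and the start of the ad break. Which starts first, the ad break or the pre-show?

the ad break

The post-show ends at 6:15 PM − 204 min = 2:51 PM.
The ad break starts at 2:51 PM + 50 min = 3:41 PM.
The pre-show starts at 3:41 PM + 214 min = 7:15 PM.
The ad break starts at 3:41 PM and the pre-show starts at 7:15 PM, so the ad break is first.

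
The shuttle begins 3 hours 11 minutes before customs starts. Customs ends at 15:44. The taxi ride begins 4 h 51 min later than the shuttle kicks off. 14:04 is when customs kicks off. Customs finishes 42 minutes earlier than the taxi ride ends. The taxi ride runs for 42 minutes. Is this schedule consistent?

The shuttle starts at 14:04 − 191 min = 10:53.
The taxi ride starts at 10:53 + 291 min = 15:44.
The taxi ride ends at 15:44 + 42 min = 16:26.
Customs ends at 16:26 − 42 min = 15:44.
That matches the stated 15:44, so the schedule is consistent.

Yes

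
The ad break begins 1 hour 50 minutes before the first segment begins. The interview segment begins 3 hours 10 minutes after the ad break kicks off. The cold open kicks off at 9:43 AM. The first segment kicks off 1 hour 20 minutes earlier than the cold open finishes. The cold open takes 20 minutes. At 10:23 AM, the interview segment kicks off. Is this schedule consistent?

No

The cold open ends at 9:43 AM + 20 min = 10:03 AM.
The first segment starts at 10:03 AM − 80 min = 8:43 AM.
The ad break starts at 8:43 AM − 110 min = 6:53 AM.
The interview segment starts at 6:53 AM + 190 min = 10:03 AM.
But the interview segment is also said to start at 10:23 AM — a 20-minute conflict.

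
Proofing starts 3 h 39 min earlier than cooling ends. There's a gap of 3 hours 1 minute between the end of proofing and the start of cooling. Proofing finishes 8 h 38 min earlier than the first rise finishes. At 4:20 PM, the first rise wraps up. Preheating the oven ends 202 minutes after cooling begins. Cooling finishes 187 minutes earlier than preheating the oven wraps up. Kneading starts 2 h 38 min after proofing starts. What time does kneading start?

9:57 AM

Proofing ends at 4:20 PM − 518 min = 7:42 AM.
Cooling starts at 7:42 AM + 181 min = 10:43 AM.
Preheating the oven ends at 10:43 AM + 202 min = 2:05 PM.
Cooling ends at 2:05 PM − 187 min = 10:58 AM.
Proofing starts at 10:58 AM − 219 min = 7:19 AM.
Kneading starts at 7:19 AM + 158 min = 9:57 AM.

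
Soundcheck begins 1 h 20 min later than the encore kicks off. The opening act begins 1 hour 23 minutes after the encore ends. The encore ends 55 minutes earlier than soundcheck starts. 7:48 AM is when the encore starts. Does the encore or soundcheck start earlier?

Soundcheck starts at 7:48 AM + 80 min = 9:08 AM.
The encore starts at 7:48 AM and soundcheck starts at 9:08 AM, so the encore is first.

the encore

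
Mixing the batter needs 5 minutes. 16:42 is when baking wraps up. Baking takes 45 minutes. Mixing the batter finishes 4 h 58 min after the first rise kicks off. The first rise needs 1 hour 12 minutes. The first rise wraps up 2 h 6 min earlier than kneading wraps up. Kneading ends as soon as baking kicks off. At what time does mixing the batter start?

17:32

Baking starts at 16:42 − 45 min = 15:57.
So kneading ends at 15:57.
The first rise ends at 15:57 − 126 min = 13:51.
The first rise starts at 13:51 − 72 min = 12:39.
Mixing the batter ends at 12:39 + 298 min = 17:37.
Mixing the batter starts at 17:37 − 5 min = 17:32.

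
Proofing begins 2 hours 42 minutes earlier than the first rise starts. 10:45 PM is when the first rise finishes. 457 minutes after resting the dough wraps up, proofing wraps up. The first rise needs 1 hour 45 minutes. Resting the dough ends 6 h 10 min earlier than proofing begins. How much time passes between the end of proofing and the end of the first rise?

3 hours

The first rise starts at 10:45 PM − 105 min = 9:00 PM.
Proofing starts at 9:00 PM − 162 min = 6:18 PM.
Resting the dough ends at 6:18 PM − 370 min = 12:08 PM.
Proofing ends at 12:08 PM + 457 min = 7:45 PM.
From 7:45 PM to 10:45 PM is 3 hours.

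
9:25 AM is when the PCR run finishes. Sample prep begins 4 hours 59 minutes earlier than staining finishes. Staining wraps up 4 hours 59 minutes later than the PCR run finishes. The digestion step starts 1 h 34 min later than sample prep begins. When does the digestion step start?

10:59 AM

Staining ends at 9:25 AM + 299 min = 2:24 PM.
Sample prep starts at 2:24 PM − 299 min = 9:25 AM.
The digestion step starts at 9:25 AM + 94 min = 10:59 AM.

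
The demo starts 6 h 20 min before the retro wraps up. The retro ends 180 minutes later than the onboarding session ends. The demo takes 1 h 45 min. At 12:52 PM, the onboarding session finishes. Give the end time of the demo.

11:17 AM

The retro ends at 12:52 PM + 180 min = 3:52 PM.
The demo starts at 3:52 PM − 380 min = 9:32 AM.
The demo ends at 9:32 AM + 105 min = 11:17 AM.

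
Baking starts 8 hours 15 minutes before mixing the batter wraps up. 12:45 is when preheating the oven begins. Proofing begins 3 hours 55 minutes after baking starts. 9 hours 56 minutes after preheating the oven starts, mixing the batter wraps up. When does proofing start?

18:21

Mixing the batter ends at 12:45 + 596 min = 22:41.
Baking starts at 22:41 − 495 min = 14:26.
Proofing starts at 14:26 + 235 min = 18:21.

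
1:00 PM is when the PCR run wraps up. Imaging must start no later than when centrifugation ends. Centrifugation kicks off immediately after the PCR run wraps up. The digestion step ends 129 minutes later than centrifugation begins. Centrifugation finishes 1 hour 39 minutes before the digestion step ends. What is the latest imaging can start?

Centrifugation starts at 1:00 PM.
The digestion step ends at 1:00 PM + 129 min = 3:09 PM.
Centrifugation ends at 3:09 PM − 99 min = 1:30 PM.
Imaging is bounded by centrifugation, so the latest it can start is 1:30 PM.

1:30 PM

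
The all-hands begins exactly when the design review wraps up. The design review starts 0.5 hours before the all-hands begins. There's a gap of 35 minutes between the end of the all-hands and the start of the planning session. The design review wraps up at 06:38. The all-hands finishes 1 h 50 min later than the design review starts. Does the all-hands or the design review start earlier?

The all-hands starts at 06:38.
The design review starts at 06:38 − 30 min = 06:08.
The all-hands starts at 06:38 and the design review starts at 06:08, so the design review is first.

the design review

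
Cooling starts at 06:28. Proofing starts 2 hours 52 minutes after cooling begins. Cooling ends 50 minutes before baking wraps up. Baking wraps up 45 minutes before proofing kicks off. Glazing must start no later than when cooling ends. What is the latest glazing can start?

07:45

Proofing starts at 06:28 + 172 min = 09:20.
Baking ends at 09:20 − 45 min = 08:35.
Cooling ends at 08:35 − 50 min = 07:45.
Glazing is bounded by cooling, so the latest it can start is 07:45.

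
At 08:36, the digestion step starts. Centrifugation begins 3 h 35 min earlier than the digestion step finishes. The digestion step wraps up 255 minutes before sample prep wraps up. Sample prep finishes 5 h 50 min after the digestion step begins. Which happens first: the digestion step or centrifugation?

Sample prep ends at 08:36 + 350 min = 14:26.
The digestion step ends at 14:26 − 255 min = 10:11.
Centrifugation starts at 10:11 − 215 min = 06:36.
The digestion step starts at 08:36 and centrifugation starts at 06:36, so centrifugation is first.

centrifugation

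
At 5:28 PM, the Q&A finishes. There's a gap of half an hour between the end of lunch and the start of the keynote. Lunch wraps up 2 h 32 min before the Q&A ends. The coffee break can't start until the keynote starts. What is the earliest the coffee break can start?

Lunch ends at 5:28 PM − 152 min = 2:56 PM.
The keynote starts at 2:56 PM + 30 min = 3:26 PM.
The coffee break is bounded by the keynote, so the earliest it can start is 3:26 PM.

3:26 PM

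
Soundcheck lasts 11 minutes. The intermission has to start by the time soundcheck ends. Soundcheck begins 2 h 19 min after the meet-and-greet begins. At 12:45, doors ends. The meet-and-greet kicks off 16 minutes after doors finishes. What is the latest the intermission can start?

The meet-and-greet starts at 12:45 + 16 min = 13:01.
Soundcheck starts at 13:01 + 139 min = 15:20.
Soundcheck ends at 15:20 + 11 min = 15:31.
The intermission is bounded by soundcheck, so the latest it can start is 15:31.

15:31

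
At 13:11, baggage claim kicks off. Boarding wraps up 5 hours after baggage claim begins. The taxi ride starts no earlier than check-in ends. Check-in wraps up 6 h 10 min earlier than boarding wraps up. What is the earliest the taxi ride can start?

Boarding ends at 13:11 + 300 min = 18:11.
Check-in ends at 18:11 − 370 min = 12:01.
The taxi ride is bounded by check-in, so the earliest it can start is 12:01.

12:01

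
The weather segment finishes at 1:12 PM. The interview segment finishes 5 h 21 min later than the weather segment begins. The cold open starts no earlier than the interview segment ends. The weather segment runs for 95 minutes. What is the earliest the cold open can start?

The weather segment starts at 1:12 PM − 95 min = 11:37 AM.
The interview segment ends at 11:37 AM + 321 min = 4:58 PM.
The cold open is bounded by the interview segment, so the earliest it can start is 4:58 PM.

4:58 PM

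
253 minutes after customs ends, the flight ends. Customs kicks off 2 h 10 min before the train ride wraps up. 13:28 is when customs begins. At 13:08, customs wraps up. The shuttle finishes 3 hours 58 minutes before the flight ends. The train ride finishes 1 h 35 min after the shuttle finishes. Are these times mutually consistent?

No

The flight ends at 13:08 + 253 min = 17:21.
The shuttle ends at 17:21 − 238 min = 13:23.
The train ride ends at 13:23 + 95 min = 14:58.
Customs starts at 14:58 − 130 min = 12:48.
But customs is also said to start at 13:28 — a 40-minute conflict.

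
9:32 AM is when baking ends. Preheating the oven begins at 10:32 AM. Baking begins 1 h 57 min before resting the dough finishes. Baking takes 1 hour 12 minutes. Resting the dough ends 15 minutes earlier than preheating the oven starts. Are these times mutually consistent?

Yes

Resting the dough ends at 10:32 AM − 15 min = 10:17 AM.
Baking starts at 10:17 AM − 117 min = 8:20 AM.
Baking ends at 8:20 AM + 72 min = 9:32 AM.
That matches the stated 9:32 AM, so the schedule is consistent.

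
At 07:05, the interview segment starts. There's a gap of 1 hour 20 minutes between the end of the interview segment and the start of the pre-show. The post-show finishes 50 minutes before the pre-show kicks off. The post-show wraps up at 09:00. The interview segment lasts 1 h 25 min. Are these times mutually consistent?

The interview segment ends at 07:05 + 85 min = 08:30.
The pre-show starts at 08:30 + 80 min = 09:50.
The post-show ends at 09:50 − 50 min = 09:00.
That matches the stated 09:00, so the schedule is consistent.

Yes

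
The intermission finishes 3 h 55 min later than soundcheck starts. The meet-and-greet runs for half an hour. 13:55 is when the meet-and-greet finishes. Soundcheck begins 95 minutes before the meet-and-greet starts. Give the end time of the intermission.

The meet-and-greet starts at 13:55 − 30 min = 13:25.
Soundcheck starts at 13:25 − 95 min = 11:50.
The intermission ends at 11:50 + 235 min = 15:45.

15:45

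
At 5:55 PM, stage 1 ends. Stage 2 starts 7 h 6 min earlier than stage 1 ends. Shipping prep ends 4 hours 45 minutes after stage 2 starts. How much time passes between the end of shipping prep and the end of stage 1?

Stage 2 starts at 5:55 PM − 426 min = 10:49 AM.
Shipping prep ends at 10:49 AM + 285 min = 3:34 PM.
From 3:34 PM to 5:55 PM is 141 minutes.

141 minutes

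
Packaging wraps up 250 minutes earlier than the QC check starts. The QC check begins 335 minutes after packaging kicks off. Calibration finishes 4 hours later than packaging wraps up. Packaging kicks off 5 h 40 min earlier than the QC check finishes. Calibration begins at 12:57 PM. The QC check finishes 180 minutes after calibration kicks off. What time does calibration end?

3:42 PM

The QC check ends at 12:57 PM + 180 min = 3:57 PM.
Packaging starts at 3:57 PM − 340 min = 10:17 AM.
The QC check starts at 10:17 AM + 335 min = 3:52 PM.
Packaging ends at 3:52 PM − 250 min = 11:42 AM.
Calibration ends at 11:42 AM + 240 min = 3:42 PM.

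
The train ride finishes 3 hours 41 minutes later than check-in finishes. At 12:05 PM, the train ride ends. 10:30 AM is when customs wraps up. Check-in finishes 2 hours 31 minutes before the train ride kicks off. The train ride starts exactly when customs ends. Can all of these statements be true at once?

No

The train ride starts at 10:30 AM.
Check-in ends at 10:30 AM − 151 min = 7:59 AM.
The train ride ends at 7:59 AM + 221 min = 11:40 AM.
But the train ride is also said to end at 12:05 PM — a 25-minute conflict.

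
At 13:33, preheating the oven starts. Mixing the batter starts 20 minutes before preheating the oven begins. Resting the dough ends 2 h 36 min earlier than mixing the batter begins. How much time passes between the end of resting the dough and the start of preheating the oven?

2 hours 56 minutes

Mixing the batter starts at 13:33 − 20 min = 13:13.
Resting the dough ends at 13:13 − 156 min = 10:37.
From 10:37 to 13:33 is 2 hours 56 minutes.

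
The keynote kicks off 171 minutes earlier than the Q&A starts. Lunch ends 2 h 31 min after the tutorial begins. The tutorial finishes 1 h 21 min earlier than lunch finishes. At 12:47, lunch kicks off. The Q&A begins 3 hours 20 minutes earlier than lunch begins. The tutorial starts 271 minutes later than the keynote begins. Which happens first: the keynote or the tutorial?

the keynote

The Q&A starts at 12:47 − 200 min = 09:27.
The keynote starts at 09:27 − 171 min = 06:36.
The tutorial starts at 06:36 + 271 min = 11:07.
The keynote starts at 06:36 and the tutorial starts at 11:07, so the keynote is first.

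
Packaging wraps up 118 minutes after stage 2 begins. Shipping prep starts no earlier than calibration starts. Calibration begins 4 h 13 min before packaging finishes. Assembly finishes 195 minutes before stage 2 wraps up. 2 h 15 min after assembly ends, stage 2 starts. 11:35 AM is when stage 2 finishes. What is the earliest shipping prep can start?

8:20 AM

Assembly ends at 11:35 AM − 195 min = 8:20 AM.
Stage 2 starts at 8:20 AM + 135 min = 10:35 AM.
Packaging ends at 10:35 AM + 118 min = 12:33 PM.
Calibration starts at 12:33 PM − 253 min = 8:20 AM.
Shipping prep is bounded by calibration, so the earliest it can start is 8:20 AM.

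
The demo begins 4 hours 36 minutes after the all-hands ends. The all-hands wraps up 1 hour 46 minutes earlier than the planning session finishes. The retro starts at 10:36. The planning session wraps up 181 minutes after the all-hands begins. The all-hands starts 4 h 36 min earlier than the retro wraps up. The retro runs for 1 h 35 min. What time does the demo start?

13:26

The retro ends at 10:36 + 95 min = 12:11.
The all-hands starts at 12:11 − 276 min = 07:35.
The planning session ends at 07:35 + 181 min = 10:36.
The all-hands ends at 10:36 − 106 min = 08:50.
The demo starts at 08:50 + 276 min = 13:26.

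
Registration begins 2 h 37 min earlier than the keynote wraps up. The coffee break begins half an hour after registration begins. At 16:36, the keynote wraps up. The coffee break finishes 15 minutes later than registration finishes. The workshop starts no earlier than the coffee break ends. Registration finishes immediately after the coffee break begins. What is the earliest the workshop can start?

Registration starts at 16:36 − 157 min = 13:59.
The coffee break starts at 13:59 + 30 min = 14:29.
So registration ends at 14:29.
The coffee break ends at 14:29 + 15 min = 14:44.
The workshop is bounded by the coffee break, so the earliest it can start is 14:44.

14:44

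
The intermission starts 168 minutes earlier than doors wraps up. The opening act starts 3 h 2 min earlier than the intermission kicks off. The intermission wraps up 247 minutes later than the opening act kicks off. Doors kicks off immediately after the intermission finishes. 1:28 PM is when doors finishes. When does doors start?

11:45 AM

The intermission starts at 1:28 PM − 168 min = 10:40 AM.
The opening act starts at 10:40 AM − 182 min = 7:38 AM.
The intermission ends at 7:38 AM + 247 min = 11:45 AM.
So doors starts at 11:45 AM.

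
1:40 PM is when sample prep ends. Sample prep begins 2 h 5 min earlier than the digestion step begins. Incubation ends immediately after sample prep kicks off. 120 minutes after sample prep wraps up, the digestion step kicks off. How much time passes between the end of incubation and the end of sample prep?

5 minutes

The digestion step starts at 1:40 PM + 120 min = 3:40 PM.
Sample prep starts at 3:40 PM − 125 min = 1:35 PM.
So incubation ends at 1:35 PM.
From 1:35 PM to 1:40 PM is 5 minutes.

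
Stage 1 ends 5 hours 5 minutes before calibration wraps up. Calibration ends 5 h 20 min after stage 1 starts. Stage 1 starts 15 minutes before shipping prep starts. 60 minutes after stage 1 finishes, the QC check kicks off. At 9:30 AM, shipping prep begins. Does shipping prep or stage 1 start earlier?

stage 1

Stage 1 starts at 9:30 AM − 15 min = 9:15 AM.
Shipping prep starts at 9:30 AM and stage 1 starts at 9:15 AM, so stage 1 is first.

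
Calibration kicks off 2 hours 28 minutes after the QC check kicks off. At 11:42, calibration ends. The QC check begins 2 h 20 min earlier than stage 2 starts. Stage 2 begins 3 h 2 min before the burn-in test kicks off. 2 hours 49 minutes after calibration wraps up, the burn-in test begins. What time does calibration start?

11:37

The burn-in test starts at 11:42 + 169 min = 14:31.
Stage 2 starts at 14:31 − 182 min = 11:29.
The QC check starts at 11:29 − 140 min = 09:09.
Calibration starts at 09:09 + 148 min = 11:37.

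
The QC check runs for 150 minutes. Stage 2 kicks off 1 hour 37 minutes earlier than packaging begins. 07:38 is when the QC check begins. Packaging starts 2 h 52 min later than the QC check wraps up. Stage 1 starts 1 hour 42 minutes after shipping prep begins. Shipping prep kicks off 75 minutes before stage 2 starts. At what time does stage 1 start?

The QC check ends at 07:38 + 150 min = 10:08.
Packaging starts at 10:08 + 172 min = 13:00.
Stage 2 starts at 13:00 − 97 min = 11:23.
Shipping prep starts at 11:23 − 75 min = 10:08.
Stage 1 starts at 10:08 + 102 min = 11:50.

11:50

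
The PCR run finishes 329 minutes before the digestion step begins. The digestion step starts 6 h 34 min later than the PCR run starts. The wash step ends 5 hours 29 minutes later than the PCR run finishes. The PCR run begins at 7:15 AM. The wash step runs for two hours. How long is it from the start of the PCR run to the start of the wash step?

4 hours 34 minutes

The digestion step starts at 7:15 AM + 394 min = 1:49 PM.
The PCR run ends at 1:49 PM − 329 min = 8:20 AM.
The wash step ends at 8:20 AM + 329 min = 1:49 PM.
The wash step starts at 1:49 PM − 120 min = 11:49 AM.
From 7:15 AM to 11:49 AM is 4 hours 34 minutes.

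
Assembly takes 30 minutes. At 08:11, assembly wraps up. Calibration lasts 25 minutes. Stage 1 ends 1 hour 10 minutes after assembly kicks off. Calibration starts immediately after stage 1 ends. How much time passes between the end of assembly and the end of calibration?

Assembly starts at 08:11 − 30 min = 07:41.
Stage 1 ends at 07:41 + 70 min = 08:51.
So calibration starts at 08:51.
Calibration ends at 08:51 + 25 min = 09:16.
From 08:11 to 09:16 is 65 minutes.

65 minutes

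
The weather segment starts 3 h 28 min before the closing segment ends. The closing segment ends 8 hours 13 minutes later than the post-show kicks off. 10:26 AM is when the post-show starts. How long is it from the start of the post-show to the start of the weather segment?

4 hours 45 minutes

The closing segment ends at 10:26 AM + 493 min = 6:39 PM.
The weather segment starts at 6:39 PM − 208 min = 3:11 PM.
From 10:26 AM to 3:11 PM is 4 hours 45 minutes.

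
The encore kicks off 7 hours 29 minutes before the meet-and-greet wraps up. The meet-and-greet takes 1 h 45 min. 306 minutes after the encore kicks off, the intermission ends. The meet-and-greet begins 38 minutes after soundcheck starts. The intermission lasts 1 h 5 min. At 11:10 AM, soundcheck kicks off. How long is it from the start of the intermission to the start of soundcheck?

1 hour 5 minutes

The meet-and-greet starts at 11:10 AM + 38 min = 11:48 AM.
The meet-and-greet ends at 11:48 AM + 105 min = 1:33 PM.
The encore starts at 1:33 PM − 449 min = 6:04 AM.
The intermission ends at 6:04 AM + 306 min = 11:10 AM.
The intermission starts at 11:10 AM − 65 min = 10:05 AM.
From 10:05 AM to 11:10 AM is 1 hour 5 minutes.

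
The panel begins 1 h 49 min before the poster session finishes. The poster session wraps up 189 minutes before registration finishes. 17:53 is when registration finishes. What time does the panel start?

The poster session ends at 17:53 − 189 min = 14:44.
The panel starts at 14:44 − 109 min = 12:55.

12:55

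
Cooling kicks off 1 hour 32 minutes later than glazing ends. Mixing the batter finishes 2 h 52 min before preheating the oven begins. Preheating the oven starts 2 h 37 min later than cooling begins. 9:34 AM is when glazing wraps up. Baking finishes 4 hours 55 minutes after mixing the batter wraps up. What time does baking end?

Cooling starts at 9:34 AM + 92 min = 11:06 AM.
Preheating the oven starts at 11:06 AM + 157 min = 1:43 PM.
Mixing the batter ends at 1:43 PM − 172 min = 10:51 AM.
Baking ends at 10:51 AM + 295 min = 3:46 PM.

3:46 PM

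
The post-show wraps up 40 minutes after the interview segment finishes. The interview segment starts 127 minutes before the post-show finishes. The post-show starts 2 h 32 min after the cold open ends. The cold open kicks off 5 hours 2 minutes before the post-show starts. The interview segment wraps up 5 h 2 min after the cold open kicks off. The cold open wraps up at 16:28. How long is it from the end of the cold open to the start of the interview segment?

The post-show starts at 16:28 + 152 min = 19:00.
The cold open starts at 19:00 − 302 min = 13:58.
The interview segment ends at 13:58 + 302 min = 19:00.
The post-show ends at 19:00 + 40 min = 19:40.
The interview segment starts at 19:40 − 127 min = 17:33.
From 16:28 to 17:33 is 65 minutes.

65 minutes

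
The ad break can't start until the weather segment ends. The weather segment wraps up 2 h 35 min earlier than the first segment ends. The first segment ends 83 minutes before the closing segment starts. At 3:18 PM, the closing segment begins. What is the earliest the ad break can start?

The first segment ends at 3:18 PM − 83 min = 1:55 PM.
The weather segment ends at 1:55 PM − 155 min = 11:20 AM.
The ad break is bounded by the weather segment, so the earliest it can start is 11:20 AM.

11:20 AM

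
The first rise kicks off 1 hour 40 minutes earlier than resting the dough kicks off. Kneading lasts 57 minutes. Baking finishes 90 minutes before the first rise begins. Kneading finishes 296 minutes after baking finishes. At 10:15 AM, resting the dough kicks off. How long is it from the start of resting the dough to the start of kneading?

49 minutes

The first rise starts at 10:15 AM − 100 min = 8:35 AM.
Baking ends at 8:35 AM − 90 min = 7:05 AM.
Kneading ends at 7:05 AM + 296 min = 12:01 PM.
Kneading starts at 12:01 PM − 57 min = 11:04 AM.
From 10:15 AM to 11:04 AM is 49 minutes.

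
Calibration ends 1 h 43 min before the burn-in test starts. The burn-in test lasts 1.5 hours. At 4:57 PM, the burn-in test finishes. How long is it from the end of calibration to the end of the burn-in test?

The burn-in test starts at 4:57 PM − 90 min = 3:27 PM.
Calibration ends at 3:27 PM − 103 min = 1:44 PM.
From 1:44 PM to 4:57 PM is 3 h 13 min.

3 h 13 min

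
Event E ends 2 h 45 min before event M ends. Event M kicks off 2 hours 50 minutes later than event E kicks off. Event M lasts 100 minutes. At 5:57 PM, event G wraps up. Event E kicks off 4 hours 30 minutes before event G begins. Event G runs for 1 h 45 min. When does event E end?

Event G starts at 5:57 PM − 105 min = 4:12 PM.
Event E starts at 4:12 PM − 270 min = 11:42 AM.
Event M starts at 11:42 AM + 170 min = 2:32 PM.
Event M ends at 2:32 PM + 100 min = 4:12 PM.
Event E ends at 4:12 PM − 165 min = 1:27 PM.

1:27 PM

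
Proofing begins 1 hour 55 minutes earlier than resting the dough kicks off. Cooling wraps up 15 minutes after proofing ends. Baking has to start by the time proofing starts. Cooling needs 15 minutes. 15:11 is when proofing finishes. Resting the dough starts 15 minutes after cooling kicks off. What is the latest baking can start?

Cooling ends at 15:11 + 15 min = 15:26.
Cooling starts at 15:26 − 15 min = 15:11.
Resting the dough starts at 15:11 + 15 min = 15:26.
Proofing starts at 15:26 − 115 min = 13:31.
Baking is bounded by proofing, so the latest it can start is 13:31.

13:31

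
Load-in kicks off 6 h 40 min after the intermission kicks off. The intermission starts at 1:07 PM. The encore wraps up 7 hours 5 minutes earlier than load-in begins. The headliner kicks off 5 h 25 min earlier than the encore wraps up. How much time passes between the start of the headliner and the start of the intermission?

350 minutes

Load-in starts at 1:07 PM + 400 min = 7:47 PM.
The encore ends at 7:47 PM − 425 min = 12:42 PM.
The headliner starts at 12:42 PM − 325 min = 7:17 AM.
From 7:17 AM to 1:07 PM is 350 minutes.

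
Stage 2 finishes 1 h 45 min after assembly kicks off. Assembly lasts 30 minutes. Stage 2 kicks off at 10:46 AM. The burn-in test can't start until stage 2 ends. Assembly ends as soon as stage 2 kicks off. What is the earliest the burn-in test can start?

12:01 PM

Assembly ends at 10:46 AM.
Assembly starts at 10:46 AM − 30 min = 10:16 AM.
Stage 2 ends at 10:16 AM + 105 min = 12:01 PM.
The burn-in test is bounded by stage 2, so the earliest it can start is 12:01 PM.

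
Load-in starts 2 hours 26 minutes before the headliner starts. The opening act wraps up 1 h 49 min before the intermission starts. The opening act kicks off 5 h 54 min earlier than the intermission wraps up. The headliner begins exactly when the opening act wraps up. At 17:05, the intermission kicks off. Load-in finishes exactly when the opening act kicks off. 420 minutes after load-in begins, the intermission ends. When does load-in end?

13:56

The opening act ends at 17:05 − 109 min = 15:16.
So the headliner starts at 15:16.
Load-in starts at 15:16 − 146 min = 12:50.
The intermission ends at 12:50 + 420 min = 19:50.
The opening act starts at 19:50 − 354 min = 13:56.
So load-in ends at 13:56.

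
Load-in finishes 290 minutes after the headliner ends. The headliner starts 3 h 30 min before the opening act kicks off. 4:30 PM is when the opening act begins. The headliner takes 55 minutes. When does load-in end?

6:45 PM

The headliner starts at 4:30 PM − 210 min = 1:00 PM.
The headliner ends at 1:00 PM + 55 min = 1:55 PM.
Load-in ends at 1:55 PM + 290 min = 6:45 PM.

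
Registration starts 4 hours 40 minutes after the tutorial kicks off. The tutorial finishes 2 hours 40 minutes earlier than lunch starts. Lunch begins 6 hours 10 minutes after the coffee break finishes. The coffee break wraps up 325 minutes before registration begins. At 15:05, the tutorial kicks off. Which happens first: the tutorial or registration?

Registration starts at 15:05 + 280 min = 19:45.
The tutorial starts at 15:05 and registration starts at 19:45, so the tutorial is first.

the tutorial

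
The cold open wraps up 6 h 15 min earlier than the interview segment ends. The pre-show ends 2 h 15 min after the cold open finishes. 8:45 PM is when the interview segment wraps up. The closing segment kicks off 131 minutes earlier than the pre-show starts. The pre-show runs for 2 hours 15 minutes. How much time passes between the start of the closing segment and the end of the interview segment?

The cold open ends at 8:45 PM − 375 min = 2:30 PM.
The pre-show ends at 2:30 PM + 135 min = 4:45 PM.
The pre-show starts at 4:45 PM − 135 min = 2:30 PM.
The closing segment starts at 2:30 PM − 131 min = 12:19 PM.
From 12:19 PM to 8:45 PM is 506 minutes.

506 minutes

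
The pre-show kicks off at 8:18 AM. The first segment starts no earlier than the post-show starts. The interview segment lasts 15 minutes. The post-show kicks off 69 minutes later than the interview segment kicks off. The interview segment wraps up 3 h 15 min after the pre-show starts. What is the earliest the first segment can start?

12:27 PM

The interview segment ends at 8:18 AM + 195 min = 11:33 AM.
The interview segment starts at 11:33 AM − 15 min = 11:18 AM.
The post-show starts at 11:18 AM + 69 min = 12:27 PM.
The first segment is bounded by the post-show, so the earliest it can start is 12:27 PM.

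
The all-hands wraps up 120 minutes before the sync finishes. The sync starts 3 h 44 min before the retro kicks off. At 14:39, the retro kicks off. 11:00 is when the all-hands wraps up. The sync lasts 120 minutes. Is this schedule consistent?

The sync starts at 14:39 − 224 min = 10:55.
The sync ends at 10:55 + 120 min = 12:55.
The all-hands ends at 12:55 − 120 min = 10:55.
But the all-hands is also said to end at 11:00 — a 5-minute conflict.

No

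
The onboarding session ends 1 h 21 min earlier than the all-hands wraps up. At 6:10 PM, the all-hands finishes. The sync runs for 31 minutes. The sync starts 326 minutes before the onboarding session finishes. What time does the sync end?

11:54 AM

The onboarding session ends at 6:10 PM − 81 min = 4:49 PM.
The sync starts at 4:49 PM − 326 min = 11:23 AM.
The sync ends at 11:23 AM + 31 min = 11:54 AM.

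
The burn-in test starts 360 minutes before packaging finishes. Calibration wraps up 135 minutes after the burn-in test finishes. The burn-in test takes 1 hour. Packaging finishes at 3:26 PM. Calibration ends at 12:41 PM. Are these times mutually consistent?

The burn-in test starts at 3:26 PM − 360 min = 9:26 AM.
The burn-in test ends at 9:26 AM + 60 min = 10:26 AM.
Calibration ends at 10:26 AM + 135 min = 12:41 PM.
That matches the stated 12:41 PM, so the schedule is consistent.

Yes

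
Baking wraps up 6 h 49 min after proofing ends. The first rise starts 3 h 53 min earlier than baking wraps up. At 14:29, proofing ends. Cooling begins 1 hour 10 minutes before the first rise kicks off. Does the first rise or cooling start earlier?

cooling

Baking ends at 14:29 + 409 min = 21:18.
The first rise starts at 21:18 − 233 min = 17:25.
Cooling starts at 17:25 − 70 min = 16:15.
The first rise starts at 17:25 and cooling starts at 16:15, so cooling is first.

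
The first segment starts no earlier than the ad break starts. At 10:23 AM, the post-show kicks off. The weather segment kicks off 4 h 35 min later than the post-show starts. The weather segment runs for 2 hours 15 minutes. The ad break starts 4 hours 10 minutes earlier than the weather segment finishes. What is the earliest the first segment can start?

1:03 PM

The weather segment starts at 10:23 AM + 275 min = 2:58 PM.
The weather segment ends at 2:58 PM + 135 min = 5:13 PM.
The ad break starts at 5:13 PM − 250 min = 1:03 PM.
The first segment is bounded by the ad break, so the earliest it can start is 1:03 PM.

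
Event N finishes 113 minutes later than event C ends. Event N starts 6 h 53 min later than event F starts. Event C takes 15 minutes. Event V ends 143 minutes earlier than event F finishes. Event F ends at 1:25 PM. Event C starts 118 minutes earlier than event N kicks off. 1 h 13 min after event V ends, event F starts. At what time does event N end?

7:18 PM

Event V ends at 1:25 PM − 143 min = 11:02 AM.
Event F starts at 11:02 AM + 73 min = 12:15 PM.
Event N starts at 12:15 PM + 413 min = 7:08 PM.
Event C starts at 7:08 PM − 118 min = 5:10 PM.
Event C ends at 5:10 PM + 15 min = 5:25 PM.
Event N ends at 5:25 PM + 113 min = 7:18 PM.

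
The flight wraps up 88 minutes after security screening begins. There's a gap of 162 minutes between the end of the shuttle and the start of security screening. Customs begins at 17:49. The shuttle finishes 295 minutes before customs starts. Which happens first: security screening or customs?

security screening

The shuttle ends at 17:49 − 295 min = 12:54.
Security screening starts at 12:54 + 162 min = 15:36.
Security screening starts at 15:36 and customs starts at 17:49, so security screening is first.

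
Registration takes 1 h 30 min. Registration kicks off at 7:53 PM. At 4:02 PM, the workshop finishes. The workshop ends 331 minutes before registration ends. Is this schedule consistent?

No

Registration ends at 7:53 PM + 90 min = 9:23 PM.
The workshop ends at 9:23 PM − 331 min = 3:52 PM.
But the workshop is also said to end at 4:02 PM — a 10-minute conflict.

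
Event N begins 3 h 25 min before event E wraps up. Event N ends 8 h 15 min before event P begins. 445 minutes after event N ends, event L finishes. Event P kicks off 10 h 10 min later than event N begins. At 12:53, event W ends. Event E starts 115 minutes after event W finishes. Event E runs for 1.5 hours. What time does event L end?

Event E starts at 12:53 + 115 min = 14:48.
Event E ends at 14:48 + 90 min = 16:18.
Event N starts at 16:18 − 205 min = 12:53.
Event P starts at 12:53 + 610 min = 23:03.
Event N ends at 23:03 − 495 min = 14:48.
Event L ends at 14:48 + 445 min = 22:13.

22:13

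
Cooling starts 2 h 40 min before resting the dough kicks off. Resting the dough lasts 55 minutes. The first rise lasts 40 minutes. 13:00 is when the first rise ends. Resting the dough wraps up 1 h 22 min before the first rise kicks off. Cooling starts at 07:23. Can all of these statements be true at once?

The first rise starts at 13:00 − 40 min = 12:20.
Resting the dough ends at 12:20 − 82 min = 10:58.
Resting the dough starts at 10:58 − 55 min = 10:03.
Cooling starts at 10:03 − 160 min = 07:23.
That matches the stated 07:23, so the schedule is consistent.

Yes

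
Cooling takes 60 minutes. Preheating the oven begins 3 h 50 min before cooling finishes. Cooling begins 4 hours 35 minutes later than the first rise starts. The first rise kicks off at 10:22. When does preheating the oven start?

Cooling starts at 10:22 + 275 min = 14:57.
Cooling ends at 14:57 + 60 min = 15:57.
Preheating the oven starts at 15:57 − 230 min = 12:07.

12:07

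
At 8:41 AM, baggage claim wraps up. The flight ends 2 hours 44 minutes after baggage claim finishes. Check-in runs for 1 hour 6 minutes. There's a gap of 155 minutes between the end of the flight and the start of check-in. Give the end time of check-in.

3:06 PM

The flight ends at 8:41 AM + 164 min = 11:25 AM.
Check-in starts at 11:25 AM + 155 min = 2:00 PM.
Check-in ends at 2:00 PM + 66 min = 3:06 PM.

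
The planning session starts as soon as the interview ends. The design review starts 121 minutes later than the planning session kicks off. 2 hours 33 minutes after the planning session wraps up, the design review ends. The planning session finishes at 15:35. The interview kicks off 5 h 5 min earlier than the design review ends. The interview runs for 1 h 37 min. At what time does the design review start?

16:41

The design review ends at 15:35 + 153 min = 18:08.
The interview starts at 18:08 − 305 min = 13:03.
The interview ends at 13:03 + 97 min = 14:40.
So the planning session starts at 14:40.
The design review starts at 14:40 + 121 min = 16:41.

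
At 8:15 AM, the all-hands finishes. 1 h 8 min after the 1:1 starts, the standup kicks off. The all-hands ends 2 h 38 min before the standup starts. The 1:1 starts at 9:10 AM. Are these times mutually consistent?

No

The standup starts at 9:10 AM + 68 min = 10:18 AM.
The all-hands ends at 10:18 AM − 158 min = 7:40 AM.
But the all-hands is also said to end at 8:15 AM — a 35-minute conflict.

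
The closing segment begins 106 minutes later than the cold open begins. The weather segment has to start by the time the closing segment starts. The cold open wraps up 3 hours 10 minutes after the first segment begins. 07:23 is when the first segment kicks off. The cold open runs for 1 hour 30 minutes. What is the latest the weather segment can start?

The cold open ends at 07:23 + 190 min = 10:33.
The cold open starts at 10:33 − 90 min = 09:03.
The closing segment starts at 09:03 + 106 min = 10:49.
The weather segment is bounded by the closing segment, so the latest it can start is 10:49.

10:49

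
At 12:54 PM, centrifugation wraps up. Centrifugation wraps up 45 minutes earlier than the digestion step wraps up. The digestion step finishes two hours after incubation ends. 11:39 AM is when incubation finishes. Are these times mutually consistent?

Yes

The digestion step ends at 11:39 AM + 120 min = 1:39 PM.
Centrifugation ends at 1:39 PM − 45 min = 12:54 PM.
That matches the stated 12:54 PM, so the schedule is consistent.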